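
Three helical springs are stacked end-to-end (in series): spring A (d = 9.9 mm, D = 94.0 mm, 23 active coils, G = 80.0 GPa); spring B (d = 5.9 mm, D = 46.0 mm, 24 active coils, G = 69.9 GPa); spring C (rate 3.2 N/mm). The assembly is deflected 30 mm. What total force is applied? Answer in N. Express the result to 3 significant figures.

41.0 N

k_A = Gd⁴/(8D³N_a) = (80.0×10³)(9.9⁴)/(8·94.0³·23) = 5.0284 N/mm
k_B = Gd⁴/(8D³N_a) = (69.9×10³)(5.9⁴)/(8·46.0³·24) = 4.5322 N/mm
Series: 1/k_eq = 1/5.0284 + 1/4.5322 + 1/3.2 = 0.73201; k_eq = 1.3661 N/mm
F = k_eq·δ = 1.3661·30 = 40.983 N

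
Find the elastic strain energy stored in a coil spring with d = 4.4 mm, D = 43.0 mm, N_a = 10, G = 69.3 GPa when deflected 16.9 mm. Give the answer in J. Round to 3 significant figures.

0.583 J

k = Gd⁴/(8D³N_a) = (69.3×10³)(4.4⁴)/(8·43.0³·10) = 4.0837 N/mm
U = ½kδ² = 0.5 × 4.0837 × 16.9² = 583.17 N·mm = 0.58317 J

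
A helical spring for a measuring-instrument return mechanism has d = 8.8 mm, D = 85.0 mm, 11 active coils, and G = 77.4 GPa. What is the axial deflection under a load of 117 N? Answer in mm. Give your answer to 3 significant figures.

13.6 mm

k = Gd⁴/(8D³N_a) = (77.4×10³)(8.8⁴)/(8·85.0³·11) = 8.5888 N/mm
δ = F/k = 117 / 8.5888 = 13.622 mm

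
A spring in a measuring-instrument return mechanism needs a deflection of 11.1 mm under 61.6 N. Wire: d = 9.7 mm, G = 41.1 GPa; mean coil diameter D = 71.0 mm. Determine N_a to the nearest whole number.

Required rate k = F/δ = 61.6/11.1 = 5.5495 N/mm
N_a = Gd⁴/(8D³k) = (41.1×10³ × 9.7⁴)/(8 × 71.0³ × 5.5495)
    = 3.63855e+08 / 1.589e+07 = 22.9 → 23 coils

23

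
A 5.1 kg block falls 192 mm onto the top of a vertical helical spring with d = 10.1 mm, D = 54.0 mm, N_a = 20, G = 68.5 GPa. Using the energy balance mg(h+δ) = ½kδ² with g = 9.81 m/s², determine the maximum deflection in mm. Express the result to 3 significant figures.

27.9 mm

k = Gd⁴/(8D³N_a) = (68.5×10³)(10.1⁴)/(8·54.0³·20) = 28.293 N/mm
W = mg = 5.1 × 9.81 = 50.031 N
½kδ² − Wδ − Wh = 0 → δ = (W + √(W² + 2kWh))/k
δ = (50.031 + √(2503.1 + 543557))/28.293 = (50.031 + 738.96)/28.293 = 27.887 mm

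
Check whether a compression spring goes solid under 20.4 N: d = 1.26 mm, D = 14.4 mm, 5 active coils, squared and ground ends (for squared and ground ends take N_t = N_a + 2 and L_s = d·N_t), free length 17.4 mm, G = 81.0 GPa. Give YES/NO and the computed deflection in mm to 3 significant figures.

YES, δ = 11.9 mm

k = Gd⁴/(8D³N_a) = (81.0×10³)(1.26⁴)/(8·14.4³·5) = 1.7093 N/mm
N_t = 7; L_s = 1.26·7 = 8.82 mm; δ_solid = L₀ − L_s = 17.4 − 8.82 = 8.58 mm
δ = F/k = 20.4/1.7093 = 11.935 mm
δ ≥ δ_solid → spring goes solid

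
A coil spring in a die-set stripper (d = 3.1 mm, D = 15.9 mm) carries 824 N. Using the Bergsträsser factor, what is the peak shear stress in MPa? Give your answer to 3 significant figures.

Spring index C = D/d = 15.9/3.1 = 5.1290
K_B = (4C+2)/(4C−3) = 22.516/17.516 = 1.2855
τ₀ = 8FD/(πd³) = 8·824·15.9/(π·3.1³) = 104813/93.591 = 1119.9 MPa
τ_max = K·τ₀ = 1.2855 × 1119.9 = 1439.6 MPa

1440 MPa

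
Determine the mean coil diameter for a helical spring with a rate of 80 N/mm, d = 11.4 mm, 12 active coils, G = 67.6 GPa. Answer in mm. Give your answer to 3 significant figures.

D = (Gd⁴/(8N_a·k))^(1/3) = (67.6×10³·11.4⁴/(8·12·80))^(1/3)
  = (148664)^(1/3) = 52.9747 mm

53.0 mm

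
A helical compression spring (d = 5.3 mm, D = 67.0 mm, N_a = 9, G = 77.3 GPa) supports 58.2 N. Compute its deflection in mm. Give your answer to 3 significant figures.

k = Gd⁴/(8D³N_a) = (77.3×10³)(5.3⁴)/(8·67.0³·9) = 2.8166 N/mm
δ = F/k = 58.2 / 2.8166 = 20.663 mm

20.7 mm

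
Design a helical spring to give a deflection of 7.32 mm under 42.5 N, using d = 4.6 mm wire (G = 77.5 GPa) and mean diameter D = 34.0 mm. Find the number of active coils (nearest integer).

Required rate k = F/δ = 42.5/7.32 = 5.806 N/mm
N_a = Gd⁴/(8D³k) = (77.5×10³ × 4.6⁴)/(8 × 34.0³ × 5.806)
    = 3.47003e+07 / 1.8256e+06 = 19.01 → 19 coils

19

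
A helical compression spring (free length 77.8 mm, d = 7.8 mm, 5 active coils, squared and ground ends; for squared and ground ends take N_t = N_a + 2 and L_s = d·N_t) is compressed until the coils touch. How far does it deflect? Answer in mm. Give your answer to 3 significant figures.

23.2 mm

N_t = 7; L_s = 7.8·7 = 54.6 mm
δ_solid = L₀ − L_s = 77.8 − 54.6 = 23.2 mm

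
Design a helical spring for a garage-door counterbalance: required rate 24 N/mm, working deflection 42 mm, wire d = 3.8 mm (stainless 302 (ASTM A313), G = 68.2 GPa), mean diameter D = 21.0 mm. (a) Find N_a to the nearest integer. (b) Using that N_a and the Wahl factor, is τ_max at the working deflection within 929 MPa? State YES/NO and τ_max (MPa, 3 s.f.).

(a) 8 coils; (b) NO, τ_max = 1250 MPa

N_a = Gd⁴/(8D³k) = (68.2×10³)(3.8⁴)/(8·21.0³·24) = 7.998 → N_a = 8
Actual rate k = Gd⁴/(8D³·8) = 23.993 N/mm
Working load F = kδ = 23.993·42 = 1007.7 N
C = 21.0/3.8 = 5.5263; K_W = (4C−1)/(4C−4)+0.615/C = 1.2770
τ_max = K_W·8FD/(πd³) = 1.2770·982.06 = 1254.1 MPa
τ_max > 929 MPa → exceeds allowable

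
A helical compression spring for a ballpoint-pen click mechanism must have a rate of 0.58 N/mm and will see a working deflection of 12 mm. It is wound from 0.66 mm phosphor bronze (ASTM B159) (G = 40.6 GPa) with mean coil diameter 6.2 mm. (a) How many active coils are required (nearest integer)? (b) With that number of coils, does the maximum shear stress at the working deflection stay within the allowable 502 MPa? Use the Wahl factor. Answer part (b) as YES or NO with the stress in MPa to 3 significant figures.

(a) 7 coils; (b) YES, τ_max = 439 MPa

N_a = Gd⁴/(8D³k) = (40.6×10³)(0.66⁴)/(8·6.2³·0.58) = 6.966 → N_a = 7
Actual rate k = Gd⁴/(8D³·7) = 0.57722 N/mm
Working load F = kδ = 0.57722·12 = 6.9266 N
C = 6.2/0.66 = 9.3939; K_W = (4C−1)/(4C−4)+0.615/C = 1.1548
τ_max = K_W·8FD/(πd³) = 1.1548·380.38 = 439.27 MPa
τ_max ≤ 502 MPa → acceptable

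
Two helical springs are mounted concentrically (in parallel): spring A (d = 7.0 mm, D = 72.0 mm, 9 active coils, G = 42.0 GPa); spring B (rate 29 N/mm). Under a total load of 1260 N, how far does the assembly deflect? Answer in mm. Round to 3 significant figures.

k_A = Gd⁴/(8D³N_a) = (42.0×10³)(7.0⁴)/(8·72.0³·9) = 3.7524 N/mm
Parallel: k_eq = 3.7524 + 29 = 32.752 N/mm
δ = F/k_eq = 1260/32.752 = 38.47 mm

38.5 mm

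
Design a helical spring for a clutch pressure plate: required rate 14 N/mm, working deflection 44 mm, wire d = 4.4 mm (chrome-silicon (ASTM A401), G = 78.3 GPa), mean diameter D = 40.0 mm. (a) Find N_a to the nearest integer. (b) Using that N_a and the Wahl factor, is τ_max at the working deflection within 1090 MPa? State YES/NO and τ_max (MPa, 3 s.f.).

(a) 4 coils; (b) YES, τ_max = 875 MPa

N_a = Gd⁴/(8D³k) = (78.3×10³)(4.4⁴)/(8·40.0³·14) = 4.094 → N_a = 4
Actual rate k = Gd⁴/(8D³·4) = 14.33 N/mm
Working load F = kδ = 14.33·44 = 630.51 N
C = 40.0/4.4 = 9.0909; K_W = (4C−1)/(4C−4)+0.615/C = 1.1603
τ_max = K_W·8FD/(πd³) = 1.1603·753.94 = 874.83 MPa
τ_max ≤ 1090 MPa → acceptable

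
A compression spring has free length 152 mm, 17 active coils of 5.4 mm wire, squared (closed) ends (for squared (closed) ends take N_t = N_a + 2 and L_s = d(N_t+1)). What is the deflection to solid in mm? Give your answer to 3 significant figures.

N_t = 19; L_s = 5.4·20 = 108 mm
δ_solid = L₀ − L_s = 152 − 108 = 44 mm

44.0 mm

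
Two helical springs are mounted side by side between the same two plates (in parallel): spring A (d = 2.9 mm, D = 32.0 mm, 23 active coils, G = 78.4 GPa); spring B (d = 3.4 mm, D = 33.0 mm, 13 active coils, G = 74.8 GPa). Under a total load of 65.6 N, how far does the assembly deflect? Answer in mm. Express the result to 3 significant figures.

18.3 mm

k_A = Gd⁴/(8D³N_a) = (78.4×10³)(2.9⁴)/(8·32.0³·23) = 0.91969 N/mm
k_B = Gd⁴/(8D³N_a) = (74.8×10³)(3.4⁴)/(8·33.0³·13) = 2.6745 N/mm
Parallel: k_eq = 0.91969 + 2.6745 = 3.5942 N/mm
δ = F/k_eq = 65.6/3.5942 = 18.252 mm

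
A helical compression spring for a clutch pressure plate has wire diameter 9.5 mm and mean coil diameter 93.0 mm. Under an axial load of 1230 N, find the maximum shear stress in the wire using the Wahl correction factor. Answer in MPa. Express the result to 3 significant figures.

390 MPa

Spring index C = D/d = 93.0/9.5 = 9.7895
K_W = (4C−1)/(4C−4) + 0.615/C = 38.158/35.158 + 0.0628 = 1.1482
τ₀ = 8FD/(πd³) = 8·1230·93.0/(π·9.5³) = 915120/2693.5 = 339.75 MPa
τ_max = K·τ₀ = 1.1482 × 339.75 = 390.08 MPa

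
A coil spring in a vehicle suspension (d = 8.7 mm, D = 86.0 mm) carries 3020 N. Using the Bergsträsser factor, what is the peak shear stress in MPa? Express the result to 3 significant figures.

Spring index C = D/d = 86.0/8.7 = 9.8851
K_B = (4C+2)/(4C−3) = 41.540/36.540 = 1.1368
τ₀ = 8FD/(πd³) = 8·3020·86.0/(π·8.7³) = 2.07776e+06/2068.7 = 1004.4 MPa
τ_max = K·τ₀ = 1.1368 × 1004.4 = 1141.8 MPa

1140 MPa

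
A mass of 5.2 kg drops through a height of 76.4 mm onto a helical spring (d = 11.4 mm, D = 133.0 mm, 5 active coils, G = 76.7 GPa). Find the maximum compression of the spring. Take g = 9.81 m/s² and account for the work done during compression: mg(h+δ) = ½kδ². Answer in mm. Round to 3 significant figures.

k = Gd⁴/(8D³N_a) = (76.7×10³)(11.4⁴)/(8·133.0³·5) = 13.766 N/mm
W = mg = 5.2 × 9.81 = 51.012 N
½kδ² − Wδ − Wh = 0 → δ = (W + √(W² + 2kWh))/k
δ = (51.012 + √(2602.2 + 107299))/13.766 = (51.012 + 331.51)/13.766 = 27.788 mm

27.8 mm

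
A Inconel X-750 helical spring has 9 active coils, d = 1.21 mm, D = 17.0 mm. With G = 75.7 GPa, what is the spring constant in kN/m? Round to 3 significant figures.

0.459 kN/m

k = Gd⁴/(8D³N_a) = (75.7×10³ × 1.21⁴) / (8 × 17.0³ × 9)
  = 162270 / 353736 = 0.45873 N/mm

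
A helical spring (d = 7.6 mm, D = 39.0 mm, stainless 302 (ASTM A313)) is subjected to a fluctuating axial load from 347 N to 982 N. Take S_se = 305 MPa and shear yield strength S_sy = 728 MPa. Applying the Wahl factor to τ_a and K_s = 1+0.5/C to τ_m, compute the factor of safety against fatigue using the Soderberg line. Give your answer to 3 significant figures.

C = D/d = 39.0/7.6 = 5.1316; K_W = (4C−1)/(4C−4)+0.615/C = 1.3014; K_s = 1+0.5/C = 1.0974
F_a = (F_max−F_min)/2 = 317.5 N; F_m = (F_max+F_min)/2 = 664.5 N
τ_a = K_W·8F_aD/(πd³) = 1.3014 × 71.83 = 93.478 MPa
τ_m = K_s·8F_mD/(πd³) = 1.0974 × 150.33 = 164.98 MPa
Soderberg: 1/n_f = τ_a/S_se + τ_m/S_sy = 93.478/305 + 164.98/728 = 0.30649 + 0.22662 = 0.53311
n_f = 1/0.53311 = 1.876

1.88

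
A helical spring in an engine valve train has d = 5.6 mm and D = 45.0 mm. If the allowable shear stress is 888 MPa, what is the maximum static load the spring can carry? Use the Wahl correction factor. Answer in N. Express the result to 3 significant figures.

1150 N

C = D/d = 45.0/5.6 = 8.0357
K_W = (4C−1)/(4C−4) + 0.615/C = 31.143/28.143 + 0.0765 = 1.1831
τ_max = K·8FD/(πd³) → F_max = τ_allow·πd³/(8DK)
F_max = 888·π·5.6³/(8·45.0·1.1831) = 4.8992e+05/425.93 = 1150.2 N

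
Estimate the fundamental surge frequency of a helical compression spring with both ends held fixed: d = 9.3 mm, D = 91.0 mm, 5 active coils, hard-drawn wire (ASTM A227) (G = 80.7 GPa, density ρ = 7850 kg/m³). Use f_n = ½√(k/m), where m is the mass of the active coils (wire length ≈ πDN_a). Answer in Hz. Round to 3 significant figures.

81.0 Hz

k = Gd⁴/(8D³N_a) = (80.7×10³)(9.3⁴)/(8·91.0³·5) = 20.027 N/mm = 20027 N/m
Wire length L = πDN_a = π·91.0·5 = 1429.4 mm
m = ρ·(πd²/4)·L = 7850 × 67.929×10⁻⁶ m² × 1.4294 m = 0.76223 kg
f_n = ½√(k/m) = 0.5·√(20027/0.76223) = 0.5·√(26274) = 81.047 Hz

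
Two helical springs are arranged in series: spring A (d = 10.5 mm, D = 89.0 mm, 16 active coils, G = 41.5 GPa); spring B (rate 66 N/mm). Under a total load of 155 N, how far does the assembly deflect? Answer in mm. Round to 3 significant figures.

30.1 mm

k_A = Gd⁴/(8D³N_a) = (41.5×10³)(10.5⁴)/(8·89.0³·16) = 5.5902 N/mm
Series: 1/k_eq = 1/5.5902 + 1/66 = 0.19404; k_eq = 5.1537 N/mm
δ = F/k_eq = 155/5.1537 = 30.076 mm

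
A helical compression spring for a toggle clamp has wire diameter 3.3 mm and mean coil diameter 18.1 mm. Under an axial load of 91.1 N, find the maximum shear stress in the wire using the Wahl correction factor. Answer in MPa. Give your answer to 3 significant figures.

149 MPa

Spring index C = D/d = 18.1/3.3 = 5.4848
K_W = (4C−1)/(4C−4) + 0.615/C = 20.939/17.939 + 0.1121 = 1.2794
τ₀ = 8FD/(πd³) = 8·91.1·18.1/(π·3.3³) = 13191.3/112.9 = 116.84 MPa
τ_max = K·τ₀ = 1.2794 × 116.84 = 149.48 MPa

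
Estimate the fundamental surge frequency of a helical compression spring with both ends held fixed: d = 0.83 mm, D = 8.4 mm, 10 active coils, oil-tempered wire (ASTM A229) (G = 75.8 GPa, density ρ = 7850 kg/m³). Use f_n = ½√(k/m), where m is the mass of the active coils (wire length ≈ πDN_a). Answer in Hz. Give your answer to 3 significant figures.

k = Gd⁴/(8D³N_a) = (75.8×10³)(0.83⁴)/(8·8.4³·10) = 0.75867 N/mm = 758.67 N/m
Wire length L = πDN_a = π·8.4·10 = 263.89 mm
m = ρ·(πd²/4)·L = 7850 × 0.54106×10⁻⁶ m² × 0.26389 m = 0.0011208 kg
f_n = ½√(k/m) = 0.5·√(758.67/0.0011208) = 0.5·√(6.7688e+05) = 411.36 Hz

411 Hz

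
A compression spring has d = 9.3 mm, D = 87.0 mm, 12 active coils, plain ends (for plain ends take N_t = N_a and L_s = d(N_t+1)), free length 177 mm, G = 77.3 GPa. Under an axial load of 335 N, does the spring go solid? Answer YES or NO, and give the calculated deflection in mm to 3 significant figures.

k = Gd⁴/(8D³N_a) = (77.3×10³)(9.3⁴)/(8·87.0³·12) = 9.1471 N/mm
N_t = 12; L_s = 9.3·13 = 120.9 mm; δ_solid = L₀ − L_s = 177 − 120.9 = 56.1 mm
δ = F/k = 335/9.1471 = 36.624 mm
δ < δ_solid → spring does not go solid

NO, δ = 36.6 mm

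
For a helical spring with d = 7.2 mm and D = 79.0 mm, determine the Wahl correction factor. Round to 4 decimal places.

1.1313

C = D/d = 79.0/7.2 = 10.9722
K_W = (4C−1)/(4C−4) + 0.615/C = 42.889/39.889 + 0.0561 = 1.1313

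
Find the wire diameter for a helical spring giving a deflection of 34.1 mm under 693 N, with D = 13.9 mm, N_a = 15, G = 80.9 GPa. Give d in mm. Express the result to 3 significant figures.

3.00 mm

Required rate k = F/δ = 693/34.1 = 20.323 N/mm
d = (8D³N_a·k / G)^(1/4) = (8·13.9³·15·20.323 / (80.9×10³))^0.25
  = (80.957)^0.25 = 2.9996 mm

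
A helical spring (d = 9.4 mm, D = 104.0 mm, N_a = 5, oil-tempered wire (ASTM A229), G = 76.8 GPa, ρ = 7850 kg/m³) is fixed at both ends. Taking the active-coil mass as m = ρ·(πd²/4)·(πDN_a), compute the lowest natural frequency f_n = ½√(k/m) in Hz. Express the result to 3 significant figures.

61.2 Hz

k = Gd⁴/(8D³N_a) = (76.8×10³)(9.4⁴)/(8·104.0³·5) = 13.326 N/mm = 13326 N/m
Wire length L = πDN_a = π·104.0·5 = 1633.6 mm
m = ρ·(πd²/4)·L = 7850 × 69.398×10⁻⁶ m² × 1.6336 m = 0.88996 kg
f_n = ½√(k/m) = 0.5·√(13326/0.88996) = 0.5·√(14974) = 61.185 Hz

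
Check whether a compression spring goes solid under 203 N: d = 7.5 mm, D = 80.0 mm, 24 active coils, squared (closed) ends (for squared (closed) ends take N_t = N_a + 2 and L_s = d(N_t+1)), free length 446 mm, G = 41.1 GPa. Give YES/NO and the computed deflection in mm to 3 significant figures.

NO, δ = 153 mm

k = Gd⁴/(8D³N_a) = (41.1×10³)(7.5⁴)/(8·80.0³·24) = 1.3229 N/mm
N_t = 26; L_s = 7.5·27 = 202.5 mm; δ_solid = L₀ − L_s = 446 − 202.5 = 243.5 mm
δ = F/k = 203/1.3229 = 153.45 mm
δ < δ_solid → spring does not go solid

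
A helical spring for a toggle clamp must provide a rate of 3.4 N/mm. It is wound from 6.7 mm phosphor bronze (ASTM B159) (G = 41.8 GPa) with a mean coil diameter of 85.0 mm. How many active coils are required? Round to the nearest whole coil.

N_a = Gd⁴/(8D³k) = (41.8×10³ × 6.7⁴)/(8 × 85.0³ × 3.4)
    = 8.42317e+07 / 1.67042e+07 = 5.043 → 5 coils

5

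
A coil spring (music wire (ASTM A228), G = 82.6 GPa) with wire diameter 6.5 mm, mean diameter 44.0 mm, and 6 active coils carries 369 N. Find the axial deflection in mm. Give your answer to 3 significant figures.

k = Gd⁴/(8D³N_a) = (82.6×10³)(6.5⁴)/(8·44.0³·6) = 36.061 N/mm
δ = F/k = 369 / 36.061 = 10.233 mm

10.2 mm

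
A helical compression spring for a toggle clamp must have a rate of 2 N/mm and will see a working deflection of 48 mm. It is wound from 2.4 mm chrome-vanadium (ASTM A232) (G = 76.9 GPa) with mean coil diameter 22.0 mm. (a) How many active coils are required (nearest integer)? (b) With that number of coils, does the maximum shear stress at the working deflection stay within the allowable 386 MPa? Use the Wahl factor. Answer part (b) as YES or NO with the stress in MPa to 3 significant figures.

(a) 15 coils; (b) NO, τ_max = 450 MPa

N_a = Gd⁴/(8D³k) = (76.9×10³)(2.4⁴)/(8·22.0³·2) = 14.98 → N_a = 15
Actual rate k = Gd⁴/(8D³·15) = 1.9967 N/mm
Working load F = kδ = 1.9967·48 = 95.844 N
C = 22.0/2.4 = 9.1667; K_W = (4C−1)/(4C−4)+0.615/C = 1.1589
τ_max = K_W·8FD/(πd³) = 1.1589·388.41 = 450.14 MPa
τ_max > 386 MPa → exceeds allowable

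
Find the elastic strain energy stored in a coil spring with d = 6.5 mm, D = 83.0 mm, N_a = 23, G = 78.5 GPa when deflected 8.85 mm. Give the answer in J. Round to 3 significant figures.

0.0522 J

k = Gd⁴/(8D³N_a) = (78.5×10³)(6.5⁴)/(8·83.0³·23) = 1.3319 N/mm
U = ½kδ² = 0.5 × 1.3319 × 8.85² = 52.159 N·mm = 0.052159 J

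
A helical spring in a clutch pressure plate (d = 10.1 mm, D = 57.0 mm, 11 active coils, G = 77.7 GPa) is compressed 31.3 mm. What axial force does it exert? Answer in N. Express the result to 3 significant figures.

k = Gd⁴/(8D³N_a) = (77.7×10³)(10.1⁴)/(8·57.0³·11) = 49.613 N/mm
F = k·δ = 49.613 × 31.3 = 1552.9 N

1550 N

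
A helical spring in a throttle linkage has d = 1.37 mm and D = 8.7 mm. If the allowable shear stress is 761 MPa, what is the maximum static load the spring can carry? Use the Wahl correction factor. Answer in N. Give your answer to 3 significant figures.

C = D/d = 8.7/1.37 = 6.3504
K_W = (4C−1)/(4C−4) + 0.615/C = 24.401/21.401 + 0.0968 = 1.2370
τ_max = K·8FD/(πd³) → F_max = τ_allow·πd³/(8DK)
F_max = 761·π·1.37³/(8·8.7·1.2370) = 6147.5/86.097 = 71.402 N

71.4 N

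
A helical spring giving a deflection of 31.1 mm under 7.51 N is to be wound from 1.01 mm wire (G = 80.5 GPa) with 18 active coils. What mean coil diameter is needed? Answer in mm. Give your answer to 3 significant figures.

13.4 mm

Required rate k = F/δ = 7.51/31.1 = 0.24148 N/mm
D = (Gd⁴/(8N_a·k))^(1/3) = (80.5×10³·1.01⁴/(8·18·0.24148))^(1/3)
  = (2409.01)^(1/3) = 13.4054 mm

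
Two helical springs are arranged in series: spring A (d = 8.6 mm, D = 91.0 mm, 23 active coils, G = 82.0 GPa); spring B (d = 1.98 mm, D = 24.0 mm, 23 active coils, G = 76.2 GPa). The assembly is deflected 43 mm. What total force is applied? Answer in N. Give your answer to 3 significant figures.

17.3 N

k_A = Gd⁴/(8D³N_a) = (82.0×10³)(8.6⁴)/(8·91.0³·23) = 3.2349 N/mm
k_B = Gd⁴/(8D³N_a) = (76.2×10³)(1.98⁴)/(8·24.0³·23) = 0.46043 N/mm
Series: 1/k_eq = 1/3.2349 + 1/0.46043 = 2.481; k_eq = 0.40306 N/mm
F = k_eq·δ = 0.40306·43 = 17.332 N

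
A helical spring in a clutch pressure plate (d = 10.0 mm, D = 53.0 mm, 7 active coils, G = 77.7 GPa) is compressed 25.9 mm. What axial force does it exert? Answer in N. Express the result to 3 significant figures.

2410 N

k = Gd⁴/(8D³N_a) = (77.7×10³)(10.0⁴)/(8·53.0³·7) = 93.198 N/mm
F = k·δ = 93.198 × 25.9 = 2413.8 N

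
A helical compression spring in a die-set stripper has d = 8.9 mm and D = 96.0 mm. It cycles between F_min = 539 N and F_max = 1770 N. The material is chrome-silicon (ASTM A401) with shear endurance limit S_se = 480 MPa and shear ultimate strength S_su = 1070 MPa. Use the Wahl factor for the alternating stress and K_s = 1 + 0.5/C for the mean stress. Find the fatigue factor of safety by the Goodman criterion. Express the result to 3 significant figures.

1.12

C = D/d = 96.0/8.9 = 10.7865; K_W = (4C−1)/(4C−4)+0.615/C = 1.1337; K_s = 1+0.5/C = 1.0464
F_a = (F_max−F_min)/2 = 615.5 N; F_m = (F_max+F_min)/2 = 1154.5 N
τ_a = K_W·8F_aD/(πd³) = 1.1337 × 213.44 = 241.96 MPa
τ_m = K_s·8F_mD/(πd³) = 1.0464 × 400.35 = 418.9 MPa
Goodman: 1/n_f = τ_a/S_se + τ_m/S_su = 241.96/480 + 418.9/1070 = 0.50409 + 0.39150 = 0.89559
n_f = 1/0.89559 = 1.117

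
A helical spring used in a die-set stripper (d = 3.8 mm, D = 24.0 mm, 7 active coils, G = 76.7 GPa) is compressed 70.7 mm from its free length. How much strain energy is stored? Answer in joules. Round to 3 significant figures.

k = Gd⁴/(8D³N_a) = (76.7×10³)(3.8⁴)/(8·24.0³·7) = 20.659 N/mm
U = ½kδ² = 0.5 × 20.659 × 70.7² = 51632 N·mm = 51.632 J

51.6 J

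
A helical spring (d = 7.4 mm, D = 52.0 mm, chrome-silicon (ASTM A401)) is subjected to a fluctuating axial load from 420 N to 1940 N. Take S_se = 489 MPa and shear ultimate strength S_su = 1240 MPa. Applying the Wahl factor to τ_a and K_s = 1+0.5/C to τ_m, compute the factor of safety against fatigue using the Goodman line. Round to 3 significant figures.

1.05

C = D/d = 52.0/7.4 = 7.0270; K_W = (4C−1)/(4C−4)+0.615/C = 1.2120; K_s = 1+0.5/C = 1.0712
F_a = (F_max−F_min)/2 = 760 N; F_m = (F_max+F_min)/2 = 1180 N
τ_a = K_W·8F_aD/(πd³) = 1.2120 × 248.35 = 300.99 MPa
τ_m = K_s·8F_mD/(πd³) = 1.0712 × 385.59 = 413.03 MPa
Goodman: 1/n_f = τ_a/S_se + τ_m/S_su = 300.99/489 + 413.03/1240 = 0.61552 + 0.33309 = 0.94861
n_f = 1/0.94861 = 1.054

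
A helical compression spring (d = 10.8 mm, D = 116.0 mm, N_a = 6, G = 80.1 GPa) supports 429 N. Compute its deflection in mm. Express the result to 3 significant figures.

29.5 mm

k = Gd⁴/(8D³N_a) = (80.1×10³)(10.8⁴)/(8·116.0³·6) = 14.545 N/mm
δ = F/k = 429 / 14.545 = 29.495 mm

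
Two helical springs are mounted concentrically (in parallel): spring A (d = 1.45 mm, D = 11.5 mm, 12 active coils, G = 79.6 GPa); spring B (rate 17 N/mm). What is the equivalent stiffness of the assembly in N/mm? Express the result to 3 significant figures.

k_A = Gd⁴/(8D³N_a) = (79.6×10³)(1.45⁴)/(8·11.5³·12) = 2.41 N/mm
Parallel: k_eq = 2.41 + 17 = 19.41 N/mm

19.4 N/mm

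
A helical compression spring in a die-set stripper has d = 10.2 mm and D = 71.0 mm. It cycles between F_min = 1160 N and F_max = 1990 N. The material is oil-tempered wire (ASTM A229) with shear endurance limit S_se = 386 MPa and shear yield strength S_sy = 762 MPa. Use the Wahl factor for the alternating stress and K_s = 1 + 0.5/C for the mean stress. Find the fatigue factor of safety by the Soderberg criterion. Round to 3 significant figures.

C = D/d = 71.0/10.2 = 6.9608; K_W = (4C−1)/(4C−4)+0.615/C = 1.2142; K_s = 1+0.5/C = 1.0718
F_a = (F_max−F_min)/2 = 415 N; F_m = (F_max+F_min)/2 = 1575 N
τ_a = K_W·8F_aD/(πd³) = 1.2142 × 70.704 = 85.847 MPa
τ_m = K_s·8F_mD/(πd³) = 1.0718 × 268.34 = 287.61 MPa
Soderberg: 1/n_f = τ_a/S_se + τ_m/S_sy = 85.847/386 + 287.61/762 = 0.22240 + 0.37744 = 0.59984
n_f = 1/0.59984 = 1.667

1.67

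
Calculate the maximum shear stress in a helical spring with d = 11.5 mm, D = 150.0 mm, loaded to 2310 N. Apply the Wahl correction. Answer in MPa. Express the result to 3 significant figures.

644 MPa

Spring index C = D/d = 150.0/11.5 = 13.0435
K_W = (4C−1)/(4C−4) + 0.615/C = 51.174/48.174 + 0.0472 = 1.1094
τ₀ = 8FD/(πd³) = 8·2310·150.0/(π·11.5³) = 2.772e+06/4778 = 580.16 MPa
τ_max = K·τ₀ = 1.1094 × 580.16 = 643.65 MPa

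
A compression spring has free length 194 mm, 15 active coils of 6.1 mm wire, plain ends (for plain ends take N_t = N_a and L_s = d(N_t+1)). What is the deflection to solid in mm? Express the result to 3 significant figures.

N_t = 15; L_s = 6.1·16 = 97.6 mm
δ_solid = L₀ − L_s = 194 − 97.6 = 96.4 mm

96.4 mm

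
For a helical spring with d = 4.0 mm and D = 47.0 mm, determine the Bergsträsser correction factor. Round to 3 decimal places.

C = D/d = 47.0/4.0 = 11.7500
K_B = (4C+2)/(4C−3) = 49.000/44.000 = 1.1136

1.114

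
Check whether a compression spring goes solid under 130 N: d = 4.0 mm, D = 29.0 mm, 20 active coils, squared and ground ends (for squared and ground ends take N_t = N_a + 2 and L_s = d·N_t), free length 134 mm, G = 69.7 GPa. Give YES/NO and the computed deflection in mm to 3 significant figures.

k = Gd⁴/(8D³N_a) = (69.7×10³)(4.0⁴)/(8·29.0³·20) = 4.5726 N/mm
N_t = 22; L_s = 4.0·22 = 88 mm; δ_solid = L₀ − L_s = 134 − 88 = 46 mm
δ = F/k = 130/4.5726 = 28.431 mm
δ < δ_solid → spring does not go solid

NO, δ = 28.4 mm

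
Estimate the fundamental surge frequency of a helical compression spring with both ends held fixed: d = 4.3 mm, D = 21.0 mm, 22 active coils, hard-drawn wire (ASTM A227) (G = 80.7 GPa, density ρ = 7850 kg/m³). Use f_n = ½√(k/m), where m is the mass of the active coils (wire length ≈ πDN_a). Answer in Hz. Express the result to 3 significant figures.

160 Hz

k = Gd⁴/(8D³N_a) = (80.7×10³)(4.3⁴)/(8·21.0³·22) = 16.927 N/mm = 16927 N/m
Wire length L = πDN_a = π·21.0·22 = 1451.4 mm
m = ρ·(πd²/4)·L = 7850 × 14.522×10⁻⁶ m² × 1.4514 m = 0.16546 kg
f_n = ½√(k/m) = 0.5·√(16927/0.16546) = 0.5·√(1.023e+05) = 159.92 Hz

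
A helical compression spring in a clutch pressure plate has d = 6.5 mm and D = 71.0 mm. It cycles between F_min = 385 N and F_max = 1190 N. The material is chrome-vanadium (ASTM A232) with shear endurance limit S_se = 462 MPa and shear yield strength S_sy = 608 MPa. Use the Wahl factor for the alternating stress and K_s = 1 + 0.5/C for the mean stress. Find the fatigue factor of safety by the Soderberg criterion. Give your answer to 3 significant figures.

C = D/d = 71.0/6.5 = 10.9231; K_W = (4C−1)/(4C−4)+0.615/C = 1.1319; K_s = 1+0.5/C = 1.0458
F_a = (F_max−F_min)/2 = 402.5 N; F_m = (F_max+F_min)/2 = 787.5 N
τ_a = K_W·8F_aD/(πd³) = 1.1319 × 264.99 = 299.93 MPa
τ_m = K_s·8F_mD/(πd³) = 1.0458 × 518.45 = 542.18 MPa
Soderberg: 1/n_f = τ_a/S_se + τ_m/S_sy = 299.93/462 + 542.18/608 = 0.64921 + 0.89175 = 1.541
n_f = 1/1.541 = 0.6489

0.649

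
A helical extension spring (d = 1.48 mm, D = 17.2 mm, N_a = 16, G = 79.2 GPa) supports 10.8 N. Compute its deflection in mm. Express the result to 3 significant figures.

18.5 mm

k = Gd⁴/(8D³N_a) = (79.2×10³)(1.48⁴)/(8·17.2³·16) = 0.58341 N/mm
δ = F/k = 10.8 / 0.58341 = 18.512 mm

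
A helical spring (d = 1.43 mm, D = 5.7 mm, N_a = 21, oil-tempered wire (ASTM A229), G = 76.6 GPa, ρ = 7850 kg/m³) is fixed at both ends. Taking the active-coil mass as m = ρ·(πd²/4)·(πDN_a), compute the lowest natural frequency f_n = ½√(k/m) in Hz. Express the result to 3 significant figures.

737 Hz

k = Gd⁴/(8D³N_a) = (76.6×10³)(1.43⁴)/(8·5.7³·21) = 10.295 N/mm = 10295 N/m
Wire length L = πDN_a = π·5.7·21 = 376.05 mm
m = ρ·(πd²/4)·L = 7850 × 1.6061×10⁻⁶ m² × 0.37605 m = 0.0047411 kg
f_n = ½√(k/m) = 0.5·√(10295/0.0047411) = 0.5·√(2.1715e+06) = 736.8 Hz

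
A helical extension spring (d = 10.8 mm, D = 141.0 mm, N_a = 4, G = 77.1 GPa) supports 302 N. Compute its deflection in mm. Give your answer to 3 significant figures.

k = Gd⁴/(8D³N_a) = (77.1×10³)(10.8⁴)/(8·141.0³·4) = 11.693 N/mm
δ = F/k = 302 / 11.693 = 25.826 mm

25.8 mm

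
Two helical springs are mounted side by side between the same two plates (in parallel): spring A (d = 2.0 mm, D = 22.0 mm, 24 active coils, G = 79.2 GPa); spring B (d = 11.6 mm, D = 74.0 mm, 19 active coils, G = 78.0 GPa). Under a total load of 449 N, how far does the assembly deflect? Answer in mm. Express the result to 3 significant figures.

19.1 mm

k_A = Gd⁴/(8D³N_a) = (79.2×10³)(2.0⁴)/(8·22.0³·24) = 0.61983 N/mm
k_B = Gd⁴/(8D³N_a) = (78.0×10³)(11.6⁴)/(8·74.0³·19) = 22.929 N/mm
Parallel: k_eq = 0.61983 + 22.929 = 23.549 N/mm
δ = F/k_eq = 449/23.549 = 19.067 mm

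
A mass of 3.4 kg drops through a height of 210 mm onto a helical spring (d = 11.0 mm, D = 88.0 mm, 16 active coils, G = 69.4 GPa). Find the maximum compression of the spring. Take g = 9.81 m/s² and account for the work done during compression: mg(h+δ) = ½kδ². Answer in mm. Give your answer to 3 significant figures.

37.7 mm

k = Gd⁴/(8D³N_a) = (69.4×10³)(11.0⁴)/(8·88.0³·16) = 11.649 N/mm
W = mg = 3.4 × 9.81 = 33.354 N
½kδ² − Wδ − Wh = 0 → δ = (W + √(W² + 2kWh))/k
δ = (33.354 + √(1112.5 + 163181))/11.649 = (33.354 + 405.33)/11.649 = 37.66 mm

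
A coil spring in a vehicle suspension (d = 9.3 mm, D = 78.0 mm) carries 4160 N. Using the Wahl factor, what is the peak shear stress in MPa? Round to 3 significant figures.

1210 MPa

Spring index C = D/d = 78.0/9.3 = 8.3871
K_W = (4C−1)/(4C−4) + 0.615/C = 32.548/29.548 + 0.0733 = 1.1749
τ₀ = 8FD/(πd³) = 8·4160·78.0/(π·9.3³) = 2.59584e+06/2527 = 1027.3 MPa
τ_max = K·τ₀ = 1.1749 × 1027.3 = 1206.9 MPa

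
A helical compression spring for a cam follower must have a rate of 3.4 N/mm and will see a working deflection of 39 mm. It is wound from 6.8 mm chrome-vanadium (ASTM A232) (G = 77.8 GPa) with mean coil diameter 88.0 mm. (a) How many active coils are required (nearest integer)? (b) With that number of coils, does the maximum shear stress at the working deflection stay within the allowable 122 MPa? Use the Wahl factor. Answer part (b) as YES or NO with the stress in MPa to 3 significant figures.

N_a = Gd⁴/(8D³k) = (77.8×10³)(6.8⁴)/(8·88.0³·3.4) = 8.974 → N_a = 9
Actual rate k = Gd⁴/(8D³·9) = 3.3903 N/mm
Working load F = kδ = 3.3903·39 = 132.22 N
C = 88.0/6.8 = 12.9412; K_W = (4C−1)/(4C−4)+0.615/C = 1.1103
τ_max = K_W·8FD/(πd³) = 1.1103·94.231 = 104.63 MPa
τ_max ≤ 122 MPa → acceptable

(a) 9 coils; (b) YES, τ_max = 105 MPa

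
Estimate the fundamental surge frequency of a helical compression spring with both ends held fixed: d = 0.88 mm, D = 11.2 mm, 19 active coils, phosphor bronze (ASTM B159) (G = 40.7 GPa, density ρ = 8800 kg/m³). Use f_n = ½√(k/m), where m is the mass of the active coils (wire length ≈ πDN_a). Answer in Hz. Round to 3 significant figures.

89.4 Hz

k = Gd⁴/(8D³N_a) = (40.7×10³)(0.88⁴)/(8·11.2³·19) = 0.1143 N/mm = 114.3 N/m
Wire length L = πDN_a = π·11.2·19 = 668.53 mm
m = ρ·(πd²/4)·L = 8800 × 0.60821×10⁻⁶ m² × 0.66853 m = 0.0035782 kg
f_n = ½√(k/m) = 0.5·√(114.3/0.0035782) = 0.5·√(31942) = 89.362 Hz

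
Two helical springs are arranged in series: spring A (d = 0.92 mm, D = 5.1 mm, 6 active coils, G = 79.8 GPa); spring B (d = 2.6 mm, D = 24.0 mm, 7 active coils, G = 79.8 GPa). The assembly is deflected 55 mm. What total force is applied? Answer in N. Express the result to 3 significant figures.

170 N

k_A = Gd⁴/(8D³N_a) = (79.8×10³)(0.92⁴)/(8·5.1³·6) = 8.9785 N/mm
k_B = Gd⁴/(8D³N_a) = (79.8×10³)(2.6⁴)/(8·24.0³·7) = 4.7106 N/mm
Series: 1/k_eq = 1/8.9785 + 1/4.7106 = 0.32367; k_eq = 3.0896 N/mm
F = k_eq·δ = 3.0896·55 = 169.93 N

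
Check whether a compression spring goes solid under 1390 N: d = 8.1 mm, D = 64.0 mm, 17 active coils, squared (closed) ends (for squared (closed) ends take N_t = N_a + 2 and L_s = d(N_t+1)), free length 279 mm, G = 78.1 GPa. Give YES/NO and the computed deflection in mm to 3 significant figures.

k = Gd⁴/(8D³N_a) = (78.1×10³)(8.1⁴)/(8·64.0³·17) = 9.43 N/mm
N_t = 19; L_s = 8.1·20 = 162 mm; δ_solid = L₀ − L_s = 279 − 162 = 117 mm
δ = F/k = 1390/9.43 = 147.4 mm
δ ≥ δ_solid → spring goes solid

YES, δ = 147 mm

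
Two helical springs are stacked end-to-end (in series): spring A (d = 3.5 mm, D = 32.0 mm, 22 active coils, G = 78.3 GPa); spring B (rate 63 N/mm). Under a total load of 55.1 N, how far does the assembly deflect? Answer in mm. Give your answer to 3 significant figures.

k_A = Gd⁴/(8D³N_a) = (78.3×10³)(3.5⁴)/(8·32.0³·22) = 2.0374 N/mm
Series: 1/k_eq = 1/2.0374 + 1/63 = 0.5067; k_eq = 1.9736 N/mm
δ = F/k_eq = 55.1/1.9736 = 27.919 mm

27.9 mm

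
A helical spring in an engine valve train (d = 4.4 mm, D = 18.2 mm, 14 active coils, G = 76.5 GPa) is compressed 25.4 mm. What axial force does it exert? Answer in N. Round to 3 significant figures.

k = Gd⁴/(8D³N_a) = (76.5×10³)(4.4⁴)/(8·18.2³·14) = 42.466 N/mm
F = k·δ = 42.466 × 25.4 = 1078.6 N

1080 N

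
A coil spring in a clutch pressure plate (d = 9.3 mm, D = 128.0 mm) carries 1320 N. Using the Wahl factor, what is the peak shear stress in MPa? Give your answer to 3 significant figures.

590 MPa

Spring index C = D/d = 128.0/9.3 = 13.7634
K_W = (4C−1)/(4C−4) + 0.615/C = 54.054/51.054 + 0.0447 = 1.1034
τ₀ = 8FD/(πd³) = 8·1320·128.0/(π·9.3³) = 1.35168e+06/2527 = 534.9 MPa
τ_max = K·τ₀ = 1.1034 × 534.9 = 590.24 MPa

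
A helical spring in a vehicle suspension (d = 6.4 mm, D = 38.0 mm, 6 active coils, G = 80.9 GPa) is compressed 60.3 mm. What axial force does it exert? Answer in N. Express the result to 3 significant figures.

k = Gd⁴/(8D³N_a) = (80.9×10³)(6.4⁴)/(8·38.0³·6) = 51.532 N/mm
F = k·δ = 51.532 × 60.3 = 3107.4 N

3110 N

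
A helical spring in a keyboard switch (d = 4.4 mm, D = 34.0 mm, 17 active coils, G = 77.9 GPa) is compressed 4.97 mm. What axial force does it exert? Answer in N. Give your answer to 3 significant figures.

27.1 N

k = Gd⁴/(8D³N_a) = (77.9×10³)(4.4⁴)/(8·34.0³·17) = 5.4623 N/mm
F = k·δ = 5.4623 × 4.97 = 27.147 N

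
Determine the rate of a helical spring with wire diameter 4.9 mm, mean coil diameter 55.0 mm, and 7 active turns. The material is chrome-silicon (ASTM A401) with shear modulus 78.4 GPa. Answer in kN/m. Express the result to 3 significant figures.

k = Gd⁴/(8D³N_a) = (78.4×10³ × 4.9⁴) / (8 × 55.0³ × 7)
  = 4.5196e+07 / 9.317e+06 = 4.8509 N/mm

4.85 kN/m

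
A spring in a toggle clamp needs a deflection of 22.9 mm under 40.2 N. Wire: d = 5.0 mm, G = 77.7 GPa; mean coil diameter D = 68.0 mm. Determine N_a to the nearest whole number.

11

Required rate k = F/δ = 40.2/22.9 = 1.7555 N/mm
N_a = Gd⁴/(8D³k) = (77.7×10³ × 5.0⁴)/(8 × 68.0³ × 1.7555)
    = 4.85625e+07 / 4.41578e+06 = 11 → 11 coils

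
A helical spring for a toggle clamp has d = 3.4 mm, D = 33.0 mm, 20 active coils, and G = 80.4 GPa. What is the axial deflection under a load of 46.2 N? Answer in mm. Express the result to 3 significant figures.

k = Gd⁴/(8D³N_a) = (80.4×10³)(3.4⁴)/(8·33.0³·20) = 1.8686 N/mm
δ = F/k = 46.2 / 1.8686 = 24.725 mm

24.7 mm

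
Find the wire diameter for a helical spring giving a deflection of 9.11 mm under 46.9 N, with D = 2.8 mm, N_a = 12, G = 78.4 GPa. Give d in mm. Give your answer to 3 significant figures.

0.610 mm

Required rate k = F/δ = 46.9/9.11 = 5.1482 N/mm
d = (8D³N_a·k / G)^(1/4) = (8·2.8³·12·5.1482 / (78.4×10³))^0.25
  = (0.13838)^0.25 = 0.6099 mm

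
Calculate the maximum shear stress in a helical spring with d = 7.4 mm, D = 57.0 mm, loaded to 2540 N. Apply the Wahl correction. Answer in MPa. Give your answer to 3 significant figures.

1080 MPa

Spring index C = D/d = 57.0/7.4 = 7.7027
K_W = (4C−1)/(4C−4) + 0.615/C = 29.811/26.811 + 0.0798 = 1.1917
τ₀ = 8FD/(πd³) = 8·2540·57.0/(π·7.4³) = 1.15824e+06/1273 = 909.82 MPa
τ_max = K·τ₀ = 1.1917 × 909.82 = 1084.3 MPa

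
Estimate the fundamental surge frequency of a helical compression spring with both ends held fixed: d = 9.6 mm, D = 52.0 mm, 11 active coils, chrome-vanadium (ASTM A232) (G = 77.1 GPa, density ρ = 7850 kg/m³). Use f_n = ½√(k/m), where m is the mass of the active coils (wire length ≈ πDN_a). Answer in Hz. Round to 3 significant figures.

k = Gd⁴/(8D³N_a) = (77.1×10³)(9.6⁴)/(8·52.0³·11) = 52.923 N/mm = 52923 N/m
Wire length L = πDN_a = π·52.0·11 = 1797 mm
m = ρ·(πd²/4)·L = 7850 × 72.382×10⁻⁶ m² × 1.797 m = 1.0211 kg
f_n = ½√(k/m) = 0.5·√(52923/1.0211) = 0.5·√(51832) = 113.83 Hz

114 Hz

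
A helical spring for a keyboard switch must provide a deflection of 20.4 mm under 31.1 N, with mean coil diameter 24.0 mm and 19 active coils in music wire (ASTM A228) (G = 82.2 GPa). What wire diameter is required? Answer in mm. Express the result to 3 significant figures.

2.50 mm

Required rate k = F/δ = 31.1/20.4 = 1.5245 N/mm
d = (8D³N_a·k / G)^(1/4) = (8·24.0³·19·1.5245 / (82.2×10³))^0.25
  = (38.97)^0.25 = 2.4985 mm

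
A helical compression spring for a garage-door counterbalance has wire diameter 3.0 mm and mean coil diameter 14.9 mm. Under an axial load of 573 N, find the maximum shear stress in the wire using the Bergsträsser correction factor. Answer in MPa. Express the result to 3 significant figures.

1040 MPa

Spring index C = D/d = 14.9/3.0 = 4.9667
K_B = (4C+2)/(4C−3) = 21.867/16.867 = 1.2964
τ₀ = 8FD/(πd³) = 8·573·14.9/(π·3.0³) = 68301.6/84.823 = 805.22 MPa
τ_max = K·τ₀ = 1.2964 × 805.22 = 1043.9 MPa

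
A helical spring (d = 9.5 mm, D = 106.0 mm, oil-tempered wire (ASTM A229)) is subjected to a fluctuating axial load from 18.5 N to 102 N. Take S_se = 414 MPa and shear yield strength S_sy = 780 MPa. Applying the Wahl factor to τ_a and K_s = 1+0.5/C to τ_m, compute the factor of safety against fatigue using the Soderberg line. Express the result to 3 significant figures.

C = D/d = 106.0/9.5 = 11.1579; K_W = (4C−1)/(4C−4)+0.615/C = 1.1290; K_s = 1+0.5/C = 1.0448
F_a = (F_max−F_min)/2 = 41.75 N; F_m = (F_max+F_min)/2 = 60.25 N
τ_a = K_W·8F_aD/(πd³) = 1.1290 × 13.144 = 14.839 MPa
τ_m = K_s·8F_mD/(πd³) = 1.0448 × 18.968 = 19.818 MPa
Soderberg: 1/n_f = τ_a/S_se + τ_m/S_sy = 14.839/414 + 19.818/780 = 0.03584 + 0.02541 = 0.061251
n_f = 1/0.061251 = 16.33

16.3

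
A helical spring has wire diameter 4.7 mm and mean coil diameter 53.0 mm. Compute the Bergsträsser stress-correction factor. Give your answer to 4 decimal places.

1.1187

C = D/d = 53.0/4.7 = 11.2766
K_B = (4C+2)/(4C−3) = 47.106/42.106 = 1.1187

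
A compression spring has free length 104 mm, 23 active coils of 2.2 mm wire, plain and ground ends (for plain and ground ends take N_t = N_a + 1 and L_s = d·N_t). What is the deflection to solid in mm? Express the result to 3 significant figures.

51.2 mm

N_t = 24; L_s = 2.2·24 = 52.8 mm
δ_solid = L₀ − L_s = 104 − 52.8 = 51.2 mm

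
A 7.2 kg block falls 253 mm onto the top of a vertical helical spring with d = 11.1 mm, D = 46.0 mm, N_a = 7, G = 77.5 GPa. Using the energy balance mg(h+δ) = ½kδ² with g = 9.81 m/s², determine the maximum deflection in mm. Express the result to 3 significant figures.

13.2 mm

k = Gd⁴/(8D³N_a) = (77.5×10³)(11.1⁴)/(8·46.0³·7) = 215.84 N/mm
W = mg = 7.2 × 9.81 = 70.632 N
½kδ² − Wδ − Wh = 0 → δ = (W + √(W² + 2kWh))/k
δ = (70.632 + √(4988.9 + 7.71408e+06))/215.84 = (70.632 + 2778.3)/215.84 = 13.199 mm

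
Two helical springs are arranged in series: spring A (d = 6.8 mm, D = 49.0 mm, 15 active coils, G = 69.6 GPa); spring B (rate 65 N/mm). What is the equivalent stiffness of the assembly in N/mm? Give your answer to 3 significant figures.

k_A = Gd⁴/(8D³N_a) = (69.6×10³)(6.8⁴)/(8·49.0³·15) = 10.541 N/mm
Series: 1/k_eq = 1/10.541 + 1/65 = 0.11025; k_eq = 9.07 N/mm

9.07 N/mm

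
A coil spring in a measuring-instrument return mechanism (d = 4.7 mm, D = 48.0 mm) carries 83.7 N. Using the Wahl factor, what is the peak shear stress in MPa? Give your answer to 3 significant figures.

Spring index C = D/d = 48.0/4.7 = 10.2128
K_W = (4C−1)/(4C−4) + 0.615/C = 39.851/36.851 + 0.0602 = 1.1416
τ₀ = 8FD/(πd³) = 8·83.7·48.0/(π·4.7³) = 32140.8/326.17 = 98.54 MPa
τ_max = K·τ₀ = 1.1416 × 98.54 = 112.5 MPa

112 MPa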